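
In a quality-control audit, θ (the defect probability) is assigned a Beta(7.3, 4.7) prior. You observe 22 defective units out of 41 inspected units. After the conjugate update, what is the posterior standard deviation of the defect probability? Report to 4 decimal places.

The Beta prior is conjugate to a Binomial/Bernoulli likelihood; the update adds successes to α and failures to β.
Posterior: Beta(α+k, β+n−k) = Beta(7.3+22, 4.7+19) = Beta(29.3, 23.7).
Var = αβ/((α+β)²(α+β+1)) = 29.3·23.7/(53.0²·54.0) = 0.00457794; SD = √0.00457794 = 0.0677.

0.0677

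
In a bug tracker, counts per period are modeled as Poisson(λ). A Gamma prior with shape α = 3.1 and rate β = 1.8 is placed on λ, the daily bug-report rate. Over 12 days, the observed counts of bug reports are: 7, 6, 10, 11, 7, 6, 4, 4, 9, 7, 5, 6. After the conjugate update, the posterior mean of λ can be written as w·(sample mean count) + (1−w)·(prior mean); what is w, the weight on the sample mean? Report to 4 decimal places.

0.8696

With a Gamma(shape α, rate β) prior, the Poisson likelihood is conjugate: the posterior is Gamma(α + ΣXᵢ, β + n).
Posterior mean = (α₀+S)/(β₀+n) = [n/(β₀+n)]·(S/n) + [β₀/(β₀+n)]·(α₀/β₀), so only n and β₀ enter the weight.
Weight on data w = n/(β₀+n) = 12/(1.8+12) = 12/13.8 = 0.8696.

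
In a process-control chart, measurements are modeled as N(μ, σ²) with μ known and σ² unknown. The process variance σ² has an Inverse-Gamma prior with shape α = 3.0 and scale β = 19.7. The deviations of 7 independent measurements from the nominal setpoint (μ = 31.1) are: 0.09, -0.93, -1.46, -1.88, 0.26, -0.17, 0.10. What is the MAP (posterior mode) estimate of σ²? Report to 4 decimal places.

3.0697

With known mean μ and an Inverse-Gamma(α, β) prior on σ², the Normal likelihood is conjugate: posterior is Inv-Gamma(α + n/2, β + Σ(xᵢ−μ)²/2).
Σ(xᵢ−μ)² = (0.09)² + (-0.93)² + (-1.46)² + (-1.88)² + (0.26)² + (-0.17)² + (0.10)² = 6.6455.
Posterior: Inv-Gamma(3.0 + 7/2, 19.7 + 6.6455/2) = Inv-Gamma(6.50, 23.02275).
Mode = β/(α+1) = 23.02275/7.50 = 3.0697.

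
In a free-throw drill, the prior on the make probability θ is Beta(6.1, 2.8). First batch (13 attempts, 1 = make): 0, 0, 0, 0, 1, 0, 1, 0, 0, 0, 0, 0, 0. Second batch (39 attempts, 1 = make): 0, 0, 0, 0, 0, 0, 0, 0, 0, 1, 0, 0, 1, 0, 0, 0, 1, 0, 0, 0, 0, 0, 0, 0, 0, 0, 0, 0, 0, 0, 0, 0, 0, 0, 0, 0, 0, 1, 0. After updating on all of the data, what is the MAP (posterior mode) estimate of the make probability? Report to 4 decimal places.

0.1885

The Beta prior is conjugate to a Binomial/Bernoulli likelihood; the update adds successes to α and failures to β.
After batch 1: Beta(6.1+2, 2.8+11) = Beta(8.1, 13.8).
After batch 2: Beta(8.1+4, 13.8+35) = Beta(12.1, 48.8).
Mode of Beta(a,b) for a,b>1 is (a−1)/(a+b−2) = 11.1/58.9 = 0.1885.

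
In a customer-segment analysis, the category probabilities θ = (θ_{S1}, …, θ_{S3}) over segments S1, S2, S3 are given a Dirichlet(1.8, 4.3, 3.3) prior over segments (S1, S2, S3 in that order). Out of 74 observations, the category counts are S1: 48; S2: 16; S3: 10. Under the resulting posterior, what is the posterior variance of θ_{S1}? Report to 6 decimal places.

0.002850

The Dirichlet prior is conjugate to the Multinomial likelihood: each posterior αⱼ = prior αⱼ + observed count nⱼ.
Posterior concentration: (49.8, 20.3, 13.3), total = 83.4.
Var[θ_j] = α_j(Σα−α_j)/((Σα)²(Σα+1)) = 49.8·33.6/(83.4²·84.4) = 0.002850.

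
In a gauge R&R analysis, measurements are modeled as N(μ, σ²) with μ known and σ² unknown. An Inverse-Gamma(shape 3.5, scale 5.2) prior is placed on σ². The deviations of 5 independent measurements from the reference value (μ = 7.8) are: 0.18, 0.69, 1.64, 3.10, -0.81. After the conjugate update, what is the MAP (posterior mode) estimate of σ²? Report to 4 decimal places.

1.7046

With known mean μ and an Inverse-Gamma(α, β) prior on σ², the Normal likelihood is conjugate: posterior is Inv-Gamma(α + n/2, β + Σ(xᵢ−μ)²/2).
Σ(xᵢ−μ)² = (0.18)² + (0.69)² + (1.64)² + (3.10)² + (-0.81)² = 13.4642.
Posterior: Inv-Gamma(3.5 + 5/2, 5.2 + 13.4642/2) = Inv-Gamma(6.00, 11.93210).
Mode = β/(α+1) = 11.93210/7.00 = 1.7046.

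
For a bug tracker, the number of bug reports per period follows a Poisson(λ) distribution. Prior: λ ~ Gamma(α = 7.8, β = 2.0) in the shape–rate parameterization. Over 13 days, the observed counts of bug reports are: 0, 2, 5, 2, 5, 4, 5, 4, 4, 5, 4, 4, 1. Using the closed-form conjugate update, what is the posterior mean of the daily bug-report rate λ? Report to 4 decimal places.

With a Gamma(shape α, rate β) prior, the Poisson likelihood is conjugate: the posterior is Gamma(α + ΣXᵢ, β + n).
Sum of counts S = 45 over n = 13 days.
Posterior: Gamma(α+S, β+n) = Gamma(7.8+45, 2.0+13) = Gamma(52.8, 15.0).
Posterior mean = α/β = 52.8/15.0 = 3.5200.

3.5200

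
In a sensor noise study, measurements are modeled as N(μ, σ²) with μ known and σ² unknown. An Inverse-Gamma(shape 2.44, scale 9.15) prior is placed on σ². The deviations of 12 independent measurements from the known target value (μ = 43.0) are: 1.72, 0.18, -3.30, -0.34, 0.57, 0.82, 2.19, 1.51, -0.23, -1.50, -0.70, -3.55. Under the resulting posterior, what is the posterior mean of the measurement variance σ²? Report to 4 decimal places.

3.7477

With known mean μ and an Inverse-Gamma(α, β) prior on σ², the Normal likelihood is conjugate: posterior is Inv-Gamma(α + n/2, β + Σ(xᵢ−μ)²/2).
Σ(xᵢ−μ)² = (1.72)² + (0.18)² + (-3.30)² + (-0.34)² + (0.57)² + (0.82)² + (2.19)² + (1.51)² + (-0.23)² + (-1.50)² + (-0.70)² + (-3.55)² = 37.4653.
Posterior: Inv-Gamma(2.44 + 12/2, 9.15 + 37.4653/2) = Inv-Gamma(8.44, 27.88265).
E[σ²|data] = β/(α−1) = 27.88265/7.44 = 3.7477.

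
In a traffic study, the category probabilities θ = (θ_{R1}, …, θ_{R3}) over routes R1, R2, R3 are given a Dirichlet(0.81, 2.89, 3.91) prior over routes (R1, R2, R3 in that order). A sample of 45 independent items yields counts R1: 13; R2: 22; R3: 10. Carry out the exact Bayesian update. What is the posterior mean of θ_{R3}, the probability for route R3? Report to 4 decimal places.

0.2644

The Dirichlet prior is conjugate to the Multinomial likelihood: each posterior αⱼ = prior αⱼ + observed count nⱼ.
Posterior concentration: (13.81, 24.89, 13.91), total = 52.61.
E[θ_{R3}|data] = α_{R3}/Σα = 13.91/52.61 = 0.2644.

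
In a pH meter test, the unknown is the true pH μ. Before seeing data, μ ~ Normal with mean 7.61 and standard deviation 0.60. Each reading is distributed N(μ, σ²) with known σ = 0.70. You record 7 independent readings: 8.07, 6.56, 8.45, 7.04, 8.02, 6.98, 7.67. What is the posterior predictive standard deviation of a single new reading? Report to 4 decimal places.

For Normal data with known variance σ², a Normal(μ₀, σ₀²) prior on μ is conjugate. Posterior precision = 1/σ₀² + n/σ²; posterior mean is the precision-weighted average of μ₀ and x̄.
σ₀² = 0.60² = 0.36, σ² = 0.70² = 0.49; σ² + n·σ₀² = 0.49 + 7·0.36 = 3.01.
Posterior precision = 1/σ₀² + n/σ² = 1/0.36 + 7/0.49 = (σ² + n·σ₀²)/(σ₀²σ²) = 3.01/(0.36·0.49); posterior variance σₙ² = σ₀²σ²/(σ² + n·σ₀²) = 0.36·0.49/3.01 = 0.058605.
Predictive variance for one new observation = σₙ² + σ² = 0.36·0.49/3.01 + 0.49 = σ²·(σ₀² + 3.01)/3.01 = 0.49·3.37/3.01 = 0.548605; SD = √(0.49·3.37/3.01) = 0.7407.

0.7407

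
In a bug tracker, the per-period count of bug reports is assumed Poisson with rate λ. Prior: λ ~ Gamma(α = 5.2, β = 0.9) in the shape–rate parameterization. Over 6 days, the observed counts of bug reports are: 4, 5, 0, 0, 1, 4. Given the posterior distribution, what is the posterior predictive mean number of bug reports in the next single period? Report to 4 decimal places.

With a Gamma(shape α, rate β) prior, the Poisson likelihood is conjugate: the posterior is Gamma(α + ΣXᵢ, β + n).
Sum of counts S = 14 over n = 6 days.
Posterior: Gamma(α+S, β+n) = Gamma(5.2+14, 0.9+6) = Gamma(19.2, 6.9).
The predictive distribution for one future period is NegBinom with mean α/β = 2.7826.

2.7826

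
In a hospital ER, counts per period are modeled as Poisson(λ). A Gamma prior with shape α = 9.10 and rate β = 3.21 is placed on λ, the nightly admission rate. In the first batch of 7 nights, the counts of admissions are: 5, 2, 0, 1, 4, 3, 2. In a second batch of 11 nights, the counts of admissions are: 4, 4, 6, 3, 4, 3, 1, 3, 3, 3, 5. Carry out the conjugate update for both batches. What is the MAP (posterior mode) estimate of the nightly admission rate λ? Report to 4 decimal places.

3.0222

With a Gamma(shape α, rate β) prior, the Poisson likelihood is conjugate: the posterior is Gamma(α + ΣXᵢ, β + n).
Batch 1: sum of counts S = 17 over n = 7 nights.
After batch 1: Gamma(α+S, β+n) = Gamma(9.10+17, 3.21+7) = Gamma(26.10, 10.21).
Batch 2: sum of counts S = 39 over n = 11 nights.
After batch 2: Gamma(α+S, β+n) = Gamma(26.10+39, 10.21+11) = Gamma(65.10, 21.21).
Mode of Gamma(α,β) for α≥1 is (α−1)/β = 64.10/21.21 = 3.0222.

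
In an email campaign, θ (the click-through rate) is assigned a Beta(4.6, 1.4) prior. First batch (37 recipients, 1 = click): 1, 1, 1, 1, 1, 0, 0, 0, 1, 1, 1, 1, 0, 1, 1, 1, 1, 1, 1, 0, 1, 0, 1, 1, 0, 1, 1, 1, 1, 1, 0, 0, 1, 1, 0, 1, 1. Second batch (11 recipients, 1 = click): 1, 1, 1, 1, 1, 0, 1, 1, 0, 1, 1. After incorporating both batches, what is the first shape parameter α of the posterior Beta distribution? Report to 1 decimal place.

The Beta prior is conjugate to a Binomial/Bernoulli likelihood; the update adds successes to α and failures to β.
After batch 1: Beta(4.6+27, 1.4+10) = Beta(31.6, 11.4).
After batch 2: Beta(31.6+9, 11.4+2) = Beta(40.6, 13.4).
Posterior α = 40.6.

40.6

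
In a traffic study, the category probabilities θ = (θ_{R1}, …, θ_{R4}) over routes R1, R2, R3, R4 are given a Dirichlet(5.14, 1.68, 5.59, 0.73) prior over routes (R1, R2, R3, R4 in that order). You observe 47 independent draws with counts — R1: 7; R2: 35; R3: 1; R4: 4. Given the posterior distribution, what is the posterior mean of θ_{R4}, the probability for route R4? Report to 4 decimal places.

0.0786

The Dirichlet prior is conjugate to the Multinomial likelihood: each posterior αⱼ = prior αⱼ + observed count nⱼ.
Posterior concentration: (12.14, 36.68, 6.59, 4.73), total = 60.14.
E[θ_{R4}|data] = α_{R4}/Σα = 4.73/60.14 = 0.0786.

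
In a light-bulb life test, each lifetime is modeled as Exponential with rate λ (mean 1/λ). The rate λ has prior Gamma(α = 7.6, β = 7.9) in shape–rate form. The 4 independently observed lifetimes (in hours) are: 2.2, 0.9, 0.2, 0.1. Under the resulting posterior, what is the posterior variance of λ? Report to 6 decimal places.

With a Gamma(shape α, rate β) prior on the exponential rate λ, the posterior after n observations with total T = Σxᵢ is Gamma(α+n, β+T).
Sum of observations T = 3.4 hours; n = 4.
Posterior: Gamma(7.6+4, 7.9+3.4) = Gamma(11.6, 11.3).
Var = α/β² = 0.090845.

0.090845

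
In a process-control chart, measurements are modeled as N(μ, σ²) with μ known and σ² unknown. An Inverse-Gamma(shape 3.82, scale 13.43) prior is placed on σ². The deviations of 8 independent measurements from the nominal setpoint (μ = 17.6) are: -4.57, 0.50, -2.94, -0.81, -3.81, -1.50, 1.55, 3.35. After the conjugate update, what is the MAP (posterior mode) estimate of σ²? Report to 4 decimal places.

With known mean μ and an Inverse-Gamma(α, β) prior on σ², the Normal likelihood is conjugate: posterior is Inv-Gamma(α + n/2, β + Σ(xᵢ−μ)²/2).
Σ(xᵢ−μ)² = (-4.57)² + (0.50)² + (-2.94)² + (-0.81)² + (-3.81)² + (-1.50)² + (1.55)² + (3.35)² = 60.8257.
Posterior: Inv-Gamma(3.82 + 8/2, 13.43 + 60.8257/2) = Inv-Gamma(7.82, 43.84285).
Mode = β/(α+1) = 43.84285/8.82 = 4.9708.

4.9708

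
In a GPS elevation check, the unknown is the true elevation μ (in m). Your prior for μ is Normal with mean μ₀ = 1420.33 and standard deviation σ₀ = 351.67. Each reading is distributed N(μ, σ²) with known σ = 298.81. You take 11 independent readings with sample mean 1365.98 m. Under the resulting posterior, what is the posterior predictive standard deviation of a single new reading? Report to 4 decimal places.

For Normal data with known variance σ², a Normal(μ₀, σ₀²) prior on μ is conjugate. Posterior precision = 1/σ₀² + n/σ²; posterior mean is the precision-weighted average of μ₀ and x̄.
σ₀² = 351.67² = 123671.7889, σ² = 298.81² = 89287.4161; σ² + n·σ₀² = 89287.4161 + 11·123671.7889 = 1449677.094.
Posterior precision = 1/σ₀² + n/σ² = 1/123671.7889 + 11/89287.4161 = (σ² + n·σ₀²)/(σ₀²σ²) = 1449677.094/(123671.7889·89287.4161); posterior variance σₙ² = σ₀²σ²/(σ² + n·σ₀²) = 123671.7889·89287.4161/1449677.094 = 7617.099367.
Predictive variance for one new observation = σₙ² + σ² = 123671.7889·89287.4161/1449677.094 + 89287.4161 = σ²·(σ₀² + 1449677.094)/1449677.094 = 89287.4161·1573348.8829/1449677.094 = 96904.515467; SD = √(89287.4161·1573348.8829/1449677.094) = 311.2949.

311.2949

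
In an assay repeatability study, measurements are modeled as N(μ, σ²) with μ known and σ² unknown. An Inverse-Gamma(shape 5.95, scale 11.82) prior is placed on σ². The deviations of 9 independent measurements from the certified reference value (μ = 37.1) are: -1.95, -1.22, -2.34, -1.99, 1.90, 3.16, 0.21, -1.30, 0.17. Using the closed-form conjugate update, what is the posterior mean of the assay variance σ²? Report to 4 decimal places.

2.8426

With known mean μ and an Inverse-Gamma(α, β) prior on σ², the Normal likelihood is conjugate: posterior is Inv-Gamma(α + n/2, β + Σ(xᵢ−μ)²/2).
Σ(xᵢ−μ)² = (-1.95)² + (-1.22)² + (-2.34)² + (-1.99)² + (1.90)² + (3.16)² + (0.21)² + (-1.30)² + (0.17)² = 30.0852.
Posterior: Inv-Gamma(5.95 + 9/2, 11.82 + 30.0852/2) = Inv-Gamma(10.45, 26.86260).
E[σ²|data] = β/(α−1) = 26.86260/9.45 = 2.8426.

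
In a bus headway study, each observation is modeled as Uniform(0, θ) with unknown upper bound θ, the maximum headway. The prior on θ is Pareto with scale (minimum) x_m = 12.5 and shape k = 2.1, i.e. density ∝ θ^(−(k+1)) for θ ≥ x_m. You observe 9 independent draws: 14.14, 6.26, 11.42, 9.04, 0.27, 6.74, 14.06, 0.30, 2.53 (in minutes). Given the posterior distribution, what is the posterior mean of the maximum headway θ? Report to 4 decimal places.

A Pareto(scale x_m, shape k) prior on the upper bound θ of Uniform(0, θ) is conjugate: posterior is Pareto(max(x_m, max xᵢ), k + n).
Sample maximum = 14.14; prior scale x_m = 12.5 → posterior scale = max = 14.14.
Posterior shape = 2.1 + 9 = 11.1.
E[θ|data] = k·x_m/(k−1) = 11.1·14.14/10.1 = 15.5400.

15.5400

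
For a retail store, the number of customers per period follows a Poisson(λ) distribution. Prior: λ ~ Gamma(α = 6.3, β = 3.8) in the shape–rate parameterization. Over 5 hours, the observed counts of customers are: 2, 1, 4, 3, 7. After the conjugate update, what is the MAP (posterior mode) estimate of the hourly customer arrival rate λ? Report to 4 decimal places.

With a Gamma(shape α, rate β) prior, the Poisson likelihood is conjugate: the posterior is Gamma(α + ΣXᵢ, β + n).
Sum of counts S = 17 over n = 5 hours.
Posterior: Gamma(α+S, β+n) = Gamma(6.3+17, 3.8+5) = Gamma(23.3, 8.8).
Mode of Gamma(α,β) for α≥1 is (α−1)/β = 22.3/8.8 = 2.5341.

2.5341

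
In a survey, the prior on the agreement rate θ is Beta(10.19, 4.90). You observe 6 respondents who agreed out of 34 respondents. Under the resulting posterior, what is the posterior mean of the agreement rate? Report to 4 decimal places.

The Beta prior is conjugate to a Binomial/Bernoulli likelihood; the update adds successes to α and failures to β.
Posterior: Beta(α+k, β+n−k) = Beta(10.19+6, 4.90+28) = Beta(16.19, 32.90).
Posterior mean = α/(α+β) = 16.19/49.09 = 0.3298.

0.3298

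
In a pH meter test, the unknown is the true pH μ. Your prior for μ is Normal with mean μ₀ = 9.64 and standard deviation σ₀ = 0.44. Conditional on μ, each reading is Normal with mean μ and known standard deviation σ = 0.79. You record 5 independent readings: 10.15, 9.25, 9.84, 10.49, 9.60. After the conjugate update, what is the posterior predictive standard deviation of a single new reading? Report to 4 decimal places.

For Normal data with known variance σ², a Normal(μ₀, σ₀²) prior on μ is conjugate. Posterior precision = 1/σ₀² + n/σ²; posterior mean is the precision-weighted average of μ₀ and x̄.
σ₀² = 0.44² = 0.1936, σ² = 0.79² = 0.6241; σ² + n·σ₀² = 0.6241 + 5·0.1936 = 1.5921.
Posterior precision = 1/σ₀² + n/σ² = 1/0.1936 + 5/0.6241 = (σ² + n·σ₀²)/(σ₀²σ²) = 1.5921/(0.1936·0.6241); posterior variance σₙ² = σ₀²σ²/(σ² + n·σ₀²) = 0.1936·0.6241/1.5921 = 0.075891.
Predictive variance for one new observation = σₙ² + σ² = 0.1936·0.6241/1.5921 + 0.6241 = σ²·(σ₀² + 1.5921)/1.5921 = 0.6241·1.7857/1.5921 = 0.699991; SD = √(0.6241·1.7857/1.5921) = 0.8367.

0.8367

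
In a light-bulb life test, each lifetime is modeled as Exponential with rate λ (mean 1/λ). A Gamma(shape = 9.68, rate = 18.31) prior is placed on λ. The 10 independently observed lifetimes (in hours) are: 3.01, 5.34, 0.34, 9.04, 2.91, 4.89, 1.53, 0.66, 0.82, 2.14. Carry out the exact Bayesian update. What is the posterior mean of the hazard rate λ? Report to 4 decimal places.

0.4017

With a Gamma(shape α, rate β) prior on the exponential rate λ, the posterior after n observations with total T = Σxᵢ is Gamma(α+n, β+T).
Sum of observations T = 30.68 hours; n = 10.
Posterior: Gamma(9.68+10, 18.31+30.68) = Gamma(19.68, 48.99).
Posterior mean of λ = α/β = 19.68/48.99 = 0.4017.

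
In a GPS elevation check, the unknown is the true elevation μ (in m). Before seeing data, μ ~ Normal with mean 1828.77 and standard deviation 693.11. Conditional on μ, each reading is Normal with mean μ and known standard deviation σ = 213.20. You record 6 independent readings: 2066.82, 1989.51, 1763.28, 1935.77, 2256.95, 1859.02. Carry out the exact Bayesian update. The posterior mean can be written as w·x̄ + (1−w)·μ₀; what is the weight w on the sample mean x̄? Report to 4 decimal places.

For Normal data with known variance σ², a Normal(μ₀, σ₀²) prior on μ is conjugate. Posterior precision = 1/σ₀² + n/σ²; posterior mean is the precision-weighted average of μ₀ and x̄.
σ₀² = 693.11² = 480401.4721, σ² = 213.20² = 45454.24. Prior precision 1/σ₀² = 1/480401.4721; data precision n/σ² = 6/45454.24.
w = (n/σ²)/(1/σ₀² + n/σ²) = n·σ₀²/(σ² + n·σ₀²) = 6·480401.4721/(45454.24 + 6·480401.4721) = 2882408.8326/2927863.0726 = 0.9845.

0.9845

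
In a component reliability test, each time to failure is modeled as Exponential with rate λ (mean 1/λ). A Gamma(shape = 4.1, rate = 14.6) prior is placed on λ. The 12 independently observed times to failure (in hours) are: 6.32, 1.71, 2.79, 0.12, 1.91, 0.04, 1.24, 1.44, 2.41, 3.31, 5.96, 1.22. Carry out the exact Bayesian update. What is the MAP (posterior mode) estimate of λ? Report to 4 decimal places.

With a Gamma(shape α, rate β) prior on the exponential rate λ, the posterior after n observations with total T = Σxᵢ is Gamma(α+n, β+T).
Sum of observations T = 28.47 hours; n = 12.
Posterior: Gamma(4.1+12, 14.6+28.47) = Gamma(16.1, 43.07).
Mode = (α−1)/β = 0.3506.

0.3506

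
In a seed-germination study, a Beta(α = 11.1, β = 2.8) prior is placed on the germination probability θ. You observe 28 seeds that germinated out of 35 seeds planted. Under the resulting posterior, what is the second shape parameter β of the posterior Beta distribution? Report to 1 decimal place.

9.8

The Beta prior is conjugate to a Binomial/Bernoulli likelihood; the update adds successes to α and failures to β.
Posterior: Beta(α+k, β+n−k) = Beta(11.1+28, 2.8+7) = Beta(39.1, 9.8).
Posterior β = 9.8.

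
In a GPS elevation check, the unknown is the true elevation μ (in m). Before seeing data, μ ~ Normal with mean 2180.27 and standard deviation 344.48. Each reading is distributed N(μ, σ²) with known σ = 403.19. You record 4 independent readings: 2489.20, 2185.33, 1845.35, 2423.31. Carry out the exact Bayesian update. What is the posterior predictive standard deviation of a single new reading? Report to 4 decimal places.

For Normal data with known variance σ², a Normal(μ₀, σ₀²) prior on μ is conjugate. Posterior precision = 1/σ₀² + n/σ²; posterior mean is the precision-weighted average of μ₀ and x̄.
σ₀² = 344.48² = 118666.4704, σ² = 403.19² = 162562.1761; σ² + n·σ₀² = 162562.1761 + 4·118666.4704 = 637228.0577.
Posterior precision = 1/σ₀² + n/σ² = 1/118666.4704 + 4/162562.1761 = (σ² + n·σ₀²)/(σ₀²σ²) = 637228.0577/(118666.4704·162562.1761); posterior variance σₙ² = σ₀²σ²/(σ² + n·σ₀²) = 118666.4704·162562.1761/637228.0577 = 30272.803316.
Predictive variance for one new observation = σₙ² + σ² = 118666.4704·162562.1761/637228.0577 + 162562.1761 = σ²·(σ₀² + 637228.0577)/637228.0577 = 162562.1761·755894.5281/637228.0577 = 192834.979416; SD = √(162562.1761·755894.5281/637228.0577) = 439.1298.

439.1298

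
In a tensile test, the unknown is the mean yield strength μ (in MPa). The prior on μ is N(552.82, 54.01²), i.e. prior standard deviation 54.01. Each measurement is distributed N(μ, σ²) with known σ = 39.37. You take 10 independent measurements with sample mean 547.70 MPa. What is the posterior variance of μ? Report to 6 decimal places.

147.179286

For Normal data with known variance σ², a Normal(μ₀, σ₀²) prior on μ is conjugate. Posterior precision = 1/σ₀² + n/σ²; posterior mean is the precision-weighted average of μ₀ and x̄.
σ₀² = 54.01² = 2917.0801, σ² = 39.37² = 1549.9969; σ² + n·σ₀² = 1549.9969 + 10·2917.0801 = 30720.7979.
Posterior precision = 1/σ₀² + n/σ² = 1/2917.0801 + 10/1549.9969 = (σ² + n·σ₀²)/(σ₀²σ²) = 30720.7979/(2917.0801·1549.9969); posterior variance σₙ² = σ₀²σ²/(σ² + n·σ₀²) = 2917.0801·1549.9969/30720.7979 = 147.179286.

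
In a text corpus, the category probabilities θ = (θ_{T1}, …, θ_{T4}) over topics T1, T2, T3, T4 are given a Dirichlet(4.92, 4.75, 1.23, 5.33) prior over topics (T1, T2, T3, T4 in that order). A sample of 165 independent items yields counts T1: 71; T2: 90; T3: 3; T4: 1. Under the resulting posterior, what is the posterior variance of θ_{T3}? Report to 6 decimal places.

The Dirichlet prior is conjugate to the Multinomial likelihood: each posterior αⱼ = prior αⱼ + observed count nⱼ.
Posterior concentration: (75.92, 94.75, 4.23, 6.33), total = 181.23.
Var[θ_j] = α_j(Σα−α_j)/((Σα)²(Σα+1)) = 4.23·177.00/(181.23²·182.23) = 0.000125.

0.000125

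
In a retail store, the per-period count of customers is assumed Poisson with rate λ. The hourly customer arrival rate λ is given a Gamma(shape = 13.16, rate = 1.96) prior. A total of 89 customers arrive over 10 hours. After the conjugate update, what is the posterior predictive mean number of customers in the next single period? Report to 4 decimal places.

With a Gamma(shape α, rate β) prior, the Poisson likelihood is conjugate: the posterior is Gamma(α + ΣXᵢ, β + n).
Posterior: Gamma(α+S, β+n) = Gamma(13.16+89, 1.96+10) = Gamma(102.16, 11.96).
The predictive distribution for one future period is NegBinom with mean α/β = 8.5418.

8.5418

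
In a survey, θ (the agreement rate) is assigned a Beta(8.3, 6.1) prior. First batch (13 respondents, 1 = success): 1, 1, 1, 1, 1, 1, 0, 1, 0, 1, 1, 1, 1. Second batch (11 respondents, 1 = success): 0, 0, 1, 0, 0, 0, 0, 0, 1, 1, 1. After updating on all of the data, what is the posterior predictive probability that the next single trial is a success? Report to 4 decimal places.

The Beta prior is conjugate to a Binomial/Bernoulli likelihood; the update adds successes to α and failures to β.
After batch 1: Beta(8.3+11, 6.1+2) = Beta(19.3, 8.1).
After batch 2: Beta(19.3+4, 8.1+7) = Beta(23.3, 15.1).
For a single future Bernoulli trial, P(success | data) = α/(α+β) = 0.6068.

0.6068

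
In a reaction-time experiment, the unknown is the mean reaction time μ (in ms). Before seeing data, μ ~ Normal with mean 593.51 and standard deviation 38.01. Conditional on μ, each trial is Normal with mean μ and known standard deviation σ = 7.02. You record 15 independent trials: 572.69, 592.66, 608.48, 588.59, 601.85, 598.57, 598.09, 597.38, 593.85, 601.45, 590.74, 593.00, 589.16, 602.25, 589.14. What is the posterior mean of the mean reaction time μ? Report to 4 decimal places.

For Normal data with known variance σ², a Normal(μ₀, σ₀²) prior on μ is conjugate. Posterior precision = 1/σ₀² + n/σ²; posterior mean is the precision-weighted average of μ₀ and x̄.
Σxᵢ = 572.69 + 592.66 + 608.48 + 588.59 + 601.85 + 598.57 + 598.09 + 597.38 + 593.85 + 601.45 + 590.74 + 593.00 + 589.16 + 602.25 + 589.14 = 8917.9, so n·x̄ = 8917.9.
σ₀² = 38.01² = 1444.7601, σ² = 7.02² = 49.2804; σ² + n·σ₀² = 49.2804 + 15·1444.7601 = 21720.6819.
Posterior mean = (μ₀/σ₀² + n·x̄/σ²)/(1/σ₀² + n/σ²) = (σ²·μ₀ + σ₀²·n·x̄)/(σ² + n·σ₀²) = (49.2804·593.51 + 1444.7601·8917.9)/21720.6819 = 12913474.505994/21720.6819 = 594.5244.

594.5244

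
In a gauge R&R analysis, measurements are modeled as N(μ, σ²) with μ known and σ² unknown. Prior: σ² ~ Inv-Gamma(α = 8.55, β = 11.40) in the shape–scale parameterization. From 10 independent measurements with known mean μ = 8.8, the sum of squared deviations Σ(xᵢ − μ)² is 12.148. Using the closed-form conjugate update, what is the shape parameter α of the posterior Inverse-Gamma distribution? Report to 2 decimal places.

With known mean μ and an Inverse-Gamma(α, β) prior on σ², the Normal likelihood is conjugate: posterior is Inv-Gamma(α + n/2, β + Σ(xᵢ−μ)²/2).
Posterior: Inv-Gamma(8.55 + 10/2, 11.40 + 12.148/2) = Inv-Gamma(13.55, 17.4740).
Posterior α = 13.55.

13.55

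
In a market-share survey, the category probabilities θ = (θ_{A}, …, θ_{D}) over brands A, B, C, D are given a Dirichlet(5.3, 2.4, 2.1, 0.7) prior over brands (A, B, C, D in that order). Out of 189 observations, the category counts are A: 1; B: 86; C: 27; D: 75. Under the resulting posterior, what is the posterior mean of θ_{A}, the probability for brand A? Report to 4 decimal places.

0.0316

The Dirichlet prior is conjugate to the Multinomial likelihood: each posterior αⱼ = prior αⱼ + observed count nⱼ.
Posterior concentration: (6.3, 88.4, 29.1, 75.7), total = 199.5.
E[θ_{A}|data] = α_{A}/Σα = 6.3/199.5 = 0.0316.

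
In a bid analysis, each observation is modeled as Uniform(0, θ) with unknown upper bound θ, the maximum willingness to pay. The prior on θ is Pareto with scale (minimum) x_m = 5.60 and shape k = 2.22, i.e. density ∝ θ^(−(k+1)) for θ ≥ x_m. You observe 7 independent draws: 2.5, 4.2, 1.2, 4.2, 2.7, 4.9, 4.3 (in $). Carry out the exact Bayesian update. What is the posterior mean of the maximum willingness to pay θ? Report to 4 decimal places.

A Pareto(scale x_m, shape k) prior on the upper bound θ of Uniform(0, θ) is conjugate: posterior is Pareto(max(x_m, max xᵢ), k + n).
Sample maximum = 4.9; prior scale x_m = 5.60 → posterior scale = max = 5.60.
Posterior shape = 2.22 + 7 = 9.22.
E[θ|data] = k·x_m/(k−1) = 9.22·5.60/8.22 = 6.2813.

6.2813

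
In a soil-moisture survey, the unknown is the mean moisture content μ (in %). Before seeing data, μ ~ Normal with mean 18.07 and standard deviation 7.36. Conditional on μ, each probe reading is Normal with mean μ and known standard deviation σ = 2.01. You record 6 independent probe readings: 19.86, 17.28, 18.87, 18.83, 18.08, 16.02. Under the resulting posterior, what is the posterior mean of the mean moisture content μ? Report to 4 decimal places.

For Normal data with known variance σ², a Normal(μ₀, σ₀²) prior on μ is conjugate. Posterior precision = 1/σ₀² + n/σ²; posterior mean is the precision-weighted average of μ₀ and x̄.
Σxᵢ = 19.86 + 17.28 + 18.87 + 18.83 + 18.08 + 16.02 = 108.94, so n·x̄ = 108.94.
σ₀² = 7.36² = 54.1696, σ² = 2.01² = 4.0401; σ² + n·σ₀² = 4.0401 + 6·54.1696 = 329.0577.
Posterior mean = (μ₀/σ₀² + n·x̄/σ²)/(1/σ₀² + n/σ²) = (σ²·μ₀ + σ₀²·n·x̄)/(σ² + n·σ₀²) = (4.0401·18.07 + 54.1696·108.94)/329.0577 = 5974.240831/329.0577 = 18.1556.

18.1556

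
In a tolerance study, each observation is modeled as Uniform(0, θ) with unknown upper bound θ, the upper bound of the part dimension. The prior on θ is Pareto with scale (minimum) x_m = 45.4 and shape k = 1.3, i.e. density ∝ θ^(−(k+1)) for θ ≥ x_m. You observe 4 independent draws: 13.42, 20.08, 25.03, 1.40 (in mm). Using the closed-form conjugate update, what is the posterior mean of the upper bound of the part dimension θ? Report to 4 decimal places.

55.9581

A Pareto(scale x_m, shape k) prior on the upper bound θ of Uniform(0, θ) is conjugate: posterior is Pareto(max(x_m, max xᵢ), k + n).
Sample maximum = 25.03; prior scale x_m = 45.4 → posterior scale = max = 45.40.
Posterior shape = 1.3 + 4 = 5.3.
E[θ|data] = k·x_m/(k−1) = 5.3·45.40/4.3 = 55.9581.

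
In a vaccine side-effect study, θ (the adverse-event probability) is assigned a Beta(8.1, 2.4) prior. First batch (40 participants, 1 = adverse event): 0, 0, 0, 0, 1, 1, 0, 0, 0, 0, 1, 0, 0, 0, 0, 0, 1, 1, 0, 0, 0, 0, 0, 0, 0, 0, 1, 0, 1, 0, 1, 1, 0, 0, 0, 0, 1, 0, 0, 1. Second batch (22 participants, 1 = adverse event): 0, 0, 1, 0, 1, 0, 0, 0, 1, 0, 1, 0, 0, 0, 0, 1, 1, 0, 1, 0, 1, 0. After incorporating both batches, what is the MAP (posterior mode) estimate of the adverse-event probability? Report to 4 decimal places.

0.3702

The Beta prior is conjugate to a Binomial/Bernoulli likelihood; the update adds successes to α and failures to β.
After batch 1: Beta(8.1+11, 2.4+29) = Beta(19.1, 31.4).
After batch 2: Beta(19.1+8, 31.4+14) = Beta(27.1, 45.4).
Mode of Beta(a,b) for a,b>1 is (a−1)/(a+b−2) = 26.1/70.5 = 0.3702.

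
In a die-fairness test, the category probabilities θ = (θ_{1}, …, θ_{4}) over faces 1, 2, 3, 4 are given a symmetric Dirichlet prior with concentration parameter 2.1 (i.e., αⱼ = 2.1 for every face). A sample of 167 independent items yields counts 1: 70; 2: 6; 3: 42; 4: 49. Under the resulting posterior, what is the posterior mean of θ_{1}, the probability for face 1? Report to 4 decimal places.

0.4111

The Dirichlet prior is conjugate to the Multinomial likelihood: each posterior αⱼ = prior αⱼ + observed count nⱼ.
Posterior concentration: (72.1, 8.1, 44.1, 51.1), total = 175.4.
E[θ_{1}|data] = α_{1}/Σα = 72.1/175.4 = 0.4111.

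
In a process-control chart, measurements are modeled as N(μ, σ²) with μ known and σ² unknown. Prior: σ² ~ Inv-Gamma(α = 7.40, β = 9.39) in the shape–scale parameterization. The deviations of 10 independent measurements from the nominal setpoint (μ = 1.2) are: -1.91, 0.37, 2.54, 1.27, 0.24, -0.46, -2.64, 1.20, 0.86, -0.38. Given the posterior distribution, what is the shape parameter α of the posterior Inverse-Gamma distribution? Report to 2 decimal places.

12.40

With known mean μ and an Inverse-Gamma(α, β) prior on σ², the Normal likelihood is conjugate: posterior is Inv-Gamma(α + n/2, β + Σ(xᵢ−μ)²/2).
Σ(xᵢ−μ)² = (-1.91)² + (0.37)² + (2.54)² + (1.27)² + (0.24)² + (-0.46)² + (-2.64)² + (1.20)² + (0.86)² + (-0.38)² = 21.4123.
Posterior: Inv-Gamma(7.40 + 10/2, 9.39 + 21.4123/2) = Inv-Gamma(12.40, 20.09615).
Posterior α = 12.40.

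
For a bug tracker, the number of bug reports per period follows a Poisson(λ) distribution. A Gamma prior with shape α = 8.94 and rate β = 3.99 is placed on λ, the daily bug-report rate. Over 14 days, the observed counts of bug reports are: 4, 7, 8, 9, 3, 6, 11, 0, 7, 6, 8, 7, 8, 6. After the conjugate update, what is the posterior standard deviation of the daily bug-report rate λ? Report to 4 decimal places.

With a Gamma(shape α, rate β) prior, the Poisson likelihood is conjugate: the posterior is Gamma(α + ΣXᵢ, β + n).
Sum of counts S = 90 over n = 14 days.
Posterior: Gamma(α+S, β+n) = Gamma(8.94+90, 3.99+14) = Gamma(98.94, 17.99).
SD = √α/β = √98.94/17.99 = 0.5529.

0.5529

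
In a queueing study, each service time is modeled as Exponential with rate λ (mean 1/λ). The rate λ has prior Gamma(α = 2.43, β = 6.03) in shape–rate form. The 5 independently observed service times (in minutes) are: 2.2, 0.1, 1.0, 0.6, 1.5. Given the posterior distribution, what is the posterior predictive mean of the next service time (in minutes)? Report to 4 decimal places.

With a Gamma(shape α, rate β) prior on the exponential rate λ, the posterior after n observations with total T = Σxᵢ is Gamma(α+n, β+T).
Sum of observations T = 5.4 minutes; n = 5.
Posterior: Gamma(2.43+5, 6.03+5.4) = Gamma(7.43, 11.43).
The predictive distribution for the next observation is Lomax; its mean is β/(α−1) = 11.43/6.43 = 1.7776.

1.7776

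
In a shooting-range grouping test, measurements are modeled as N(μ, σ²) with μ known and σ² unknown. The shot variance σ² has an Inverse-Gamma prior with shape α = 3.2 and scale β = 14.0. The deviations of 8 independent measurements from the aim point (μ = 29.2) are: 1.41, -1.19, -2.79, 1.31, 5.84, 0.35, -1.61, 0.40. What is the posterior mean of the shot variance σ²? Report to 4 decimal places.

6.2810

With known mean μ and an Inverse-Gamma(α, β) prior on σ², the Normal likelihood is conjugate: posterior is Inv-Gamma(α + n/2, β + Σ(xᵢ−μ)²/2).
Σ(xᵢ−μ)² = (1.41)² + (-1.19)² + (-2.79)² + (1.31)² + (5.84)² + (0.35)² + (-1.61)² + (0.40)² = 49.8846.
Posterior: Inv-Gamma(3.2 + 8/2, 14.0 + 49.8846/2) = Inv-Gamma(7.20, 38.94230).
E[σ²|data] = β/(α−1) = 38.94230/6.20 = 6.2810.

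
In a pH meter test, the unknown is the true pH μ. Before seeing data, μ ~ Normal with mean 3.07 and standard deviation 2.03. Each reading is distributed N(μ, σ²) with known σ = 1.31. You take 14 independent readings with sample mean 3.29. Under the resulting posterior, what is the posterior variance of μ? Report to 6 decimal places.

0.119038

For Normal data with known variance σ², a Normal(μ₀, σ₀²) prior on μ is conjugate. Posterior precision = 1/σ₀² + n/σ²; posterior mean is the precision-weighted average of μ₀ and x̄.
σ₀² = 2.03² = 4.1209, σ² = 1.31² = 1.7161; σ² + n·σ₀² = 1.7161 + 14·4.1209 = 59.4087.
Posterior precision = 1/σ₀² + n/σ² = 1/4.1209 + 14/1.7161 = (σ² + n·σ₀²)/(σ₀²σ²) = 59.4087/(4.1209·1.7161); posterior variance σₙ² = σ₀²σ²/(σ² + n·σ₀²) = 4.1209·1.7161/59.4087 = 0.119038.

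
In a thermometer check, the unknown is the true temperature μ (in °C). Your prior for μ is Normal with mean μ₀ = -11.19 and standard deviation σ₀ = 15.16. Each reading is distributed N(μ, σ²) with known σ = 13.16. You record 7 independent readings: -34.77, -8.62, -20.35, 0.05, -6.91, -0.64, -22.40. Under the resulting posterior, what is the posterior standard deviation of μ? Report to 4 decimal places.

For Normal data with known variance σ², a Normal(μ₀, σ₀²) prior on μ is conjugate. Posterior precision = 1/σ₀² + n/σ²; posterior mean is the precision-weighted average of μ₀ and x̄.
σ₀² = 15.16² = 229.8256, σ² = 13.16² = 173.1856; σ² + n·σ₀² = 173.1856 + 7·229.8256 = 1781.9648.
Posterior precision = 1/σ₀² + n/σ² = 1/229.8256 + 7/173.1856 = (σ² + n·σ₀²)/(σ₀²σ²) = 1781.9648/(229.8256·173.1856); posterior variance σₙ² = σ₀²σ²/(σ² + n·σ₀²) = 229.8256·173.1856/1781.9648 = 22.336291.
Posterior SD = √σₙ² = √(229.8256·173.1856/1781.9648) = 4.7261.

4.7261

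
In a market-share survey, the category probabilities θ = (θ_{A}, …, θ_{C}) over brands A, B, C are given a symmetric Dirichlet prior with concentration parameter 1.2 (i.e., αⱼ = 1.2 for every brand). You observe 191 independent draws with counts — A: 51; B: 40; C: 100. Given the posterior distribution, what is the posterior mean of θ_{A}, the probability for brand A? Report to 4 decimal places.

0.2682

The Dirichlet prior is conjugate to the Multinomial likelihood: each posterior αⱼ = prior αⱼ + observed count nⱼ.
Posterior concentration: (52.2, 41.2, 101.2), total = 194.6.
E[θ_{A}|data] = α_{A}/Σα = 52.2/194.6 = 0.2682.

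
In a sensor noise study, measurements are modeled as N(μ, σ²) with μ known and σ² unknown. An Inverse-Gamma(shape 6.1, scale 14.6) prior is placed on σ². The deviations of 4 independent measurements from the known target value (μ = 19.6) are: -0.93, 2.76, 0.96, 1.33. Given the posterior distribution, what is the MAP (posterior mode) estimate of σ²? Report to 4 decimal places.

With known mean μ and an Inverse-Gamma(α, β) prior on σ², the Normal likelihood is conjugate: posterior is Inv-Gamma(α + n/2, β + Σ(xᵢ−μ)²/2).
Σ(xᵢ−μ)² = (-0.93)² + (2.76)² + (0.96)² + (1.33)² = 11.1730.
Posterior: Inv-Gamma(6.1 + 4/2, 14.6 + 11.1730/2) = Inv-Gamma(8.10, 20.18650).
Mode = β/(α+1) = 20.18650/9.10 = 2.2183.

2.2183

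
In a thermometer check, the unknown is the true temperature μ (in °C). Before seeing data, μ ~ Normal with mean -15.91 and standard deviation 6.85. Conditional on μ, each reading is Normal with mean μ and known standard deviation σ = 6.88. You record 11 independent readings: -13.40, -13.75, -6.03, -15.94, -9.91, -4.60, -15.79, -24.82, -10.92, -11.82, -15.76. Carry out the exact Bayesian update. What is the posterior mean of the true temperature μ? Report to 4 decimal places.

For Normal data with known variance σ², a Normal(μ₀, σ₀²) prior on μ is conjugate. Posterior precision = 1/σ₀² + n/σ²; posterior mean is the precision-weighted average of μ₀ and x̄.
Σxᵢ = (-13.40) + (-13.75) + (-6.03) + (-15.94) + (-9.91) + (-4.60) + (-15.79) + (-24.82) + (-10.92) + (-11.82) + (-15.76) = -142.74, so n·x̄ = -142.74.
σ₀² = 6.85² = 46.9225, σ² = 6.88² = 47.3344; σ² + n·σ₀² = 47.3344 + 11·46.9225 = 563.4819.
Posterior mean = (μ₀/σ₀² + n·x̄/σ²)/(1/σ₀² + n/σ²) = (σ²·μ₀ + σ₀²·n·x̄)/(σ² + n·σ₀²) = (47.3344·(-15.91) + 46.9225·(-142.74))/563.4819 = -7450.807954/563.4819 = -13.2228.

-13.2228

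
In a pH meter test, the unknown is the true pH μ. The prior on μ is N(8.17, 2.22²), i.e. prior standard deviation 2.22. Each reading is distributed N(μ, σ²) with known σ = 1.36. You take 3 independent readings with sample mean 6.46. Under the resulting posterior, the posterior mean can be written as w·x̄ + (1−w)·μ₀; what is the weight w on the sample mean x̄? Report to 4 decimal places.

0.8888

For Normal data with known variance σ², a Normal(μ₀, σ₀²) prior on μ is conjugate. Posterior precision = 1/σ₀² + n/σ²; posterior mean is the precision-weighted average of μ₀ and x̄.
σ₀² = 2.22² = 4.9284, σ² = 1.36² = 1.8496. Prior precision 1/σ₀² = 1/4.9284; data precision n/σ² = 3/1.8496.
w = (n/σ²)/(1/σ₀² + n/σ²) = n·σ₀²/(σ² + n·σ₀²) = 3·4.9284/(1.8496 + 3·4.9284) = 14.7852/16.6348 = 0.8888.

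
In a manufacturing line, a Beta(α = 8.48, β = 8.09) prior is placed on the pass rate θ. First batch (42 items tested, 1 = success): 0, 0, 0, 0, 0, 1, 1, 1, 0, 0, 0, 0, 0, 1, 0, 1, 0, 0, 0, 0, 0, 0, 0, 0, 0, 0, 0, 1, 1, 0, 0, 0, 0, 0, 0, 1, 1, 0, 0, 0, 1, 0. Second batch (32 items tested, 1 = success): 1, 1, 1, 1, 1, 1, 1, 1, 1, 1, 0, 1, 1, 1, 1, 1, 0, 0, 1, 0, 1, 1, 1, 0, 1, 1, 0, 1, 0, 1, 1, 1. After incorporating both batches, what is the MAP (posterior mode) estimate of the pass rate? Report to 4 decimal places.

0.4796

The Beta prior is conjugate to a Binomial/Bernoulli likelihood; the update adds successes to α and failures to β.
After batch 1: Beta(8.48+10, 8.09+32) = Beta(18.48, 40.09).
After batch 2: Beta(18.48+25, 40.09+7) = Beta(43.48, 47.09).
Mode of Beta(a,b) for a,b>1 is (a−1)/(a+b−2) = 42.48/88.57 = 0.4796.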